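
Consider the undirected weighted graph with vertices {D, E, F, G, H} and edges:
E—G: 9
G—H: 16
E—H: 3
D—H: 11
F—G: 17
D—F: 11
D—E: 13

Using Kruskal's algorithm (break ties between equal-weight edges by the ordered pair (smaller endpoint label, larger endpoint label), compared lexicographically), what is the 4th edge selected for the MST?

D-H

Sort edges by weight, then run Kruskal:
E—H (3): add — endpoints in different components.
E—G (9): add — endpoints in different components.
D—F (11): add — endpoints in different components.
D—H (11): add — endpoints in different components.
The 4th edge added is D—H.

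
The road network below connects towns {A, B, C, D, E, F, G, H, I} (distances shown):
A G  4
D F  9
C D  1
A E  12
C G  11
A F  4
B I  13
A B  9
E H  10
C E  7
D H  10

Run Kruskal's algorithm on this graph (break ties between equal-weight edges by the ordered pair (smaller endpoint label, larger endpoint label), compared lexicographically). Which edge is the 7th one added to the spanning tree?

D-H

Kruskal's algorithm — process edges by increasing weight (ties by edge label):
C D (1): add — endpoints in different components.
A F (4): add — endpoints in different components.
A G (4): add — endpoints in different components.
C E (7): add — endpoints in different components.
A B (9): add — endpoints in different components.
D F (9): add — endpoints in different components.
D H (10): add — endpoints in different components.
E H (10): skip — E and H already connected.
C G (11): skip — C and G already connected.
A E (12): skip — A and E already connected.
B I (13): add — endpoints in different components.
The 7th edge added is D H.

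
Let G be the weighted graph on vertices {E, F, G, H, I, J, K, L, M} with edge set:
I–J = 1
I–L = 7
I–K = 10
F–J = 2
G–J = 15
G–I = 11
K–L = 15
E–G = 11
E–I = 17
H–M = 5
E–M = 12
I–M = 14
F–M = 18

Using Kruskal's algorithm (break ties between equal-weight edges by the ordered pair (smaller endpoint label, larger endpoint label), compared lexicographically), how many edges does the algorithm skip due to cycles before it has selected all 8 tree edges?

Sort edges by weight, then run Kruskal:
I–J (1): add — endpoints in different components.
F–J (2): add — endpoints in different components.
H–M (5): add — endpoints in different components.
I–L (7): add — endpoints in different components.
I–K (10): add — endpoints in different components.
E–G (11): add — endpoints in different components.
G–I (11): add — endpoints in different components.
E–M (12): add — endpoints in different components.
Edges rejected before the tree was complete: 0.

0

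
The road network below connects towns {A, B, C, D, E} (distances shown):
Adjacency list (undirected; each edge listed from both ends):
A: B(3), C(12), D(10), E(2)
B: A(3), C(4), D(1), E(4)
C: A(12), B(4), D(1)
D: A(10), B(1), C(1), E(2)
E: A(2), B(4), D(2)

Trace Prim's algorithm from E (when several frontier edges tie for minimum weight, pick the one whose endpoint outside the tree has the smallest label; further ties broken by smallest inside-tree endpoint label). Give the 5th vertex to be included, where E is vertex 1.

Prim, starting at E.
Step 1: frontier [A E 2, D E 2, B E 4] → take A E (2); add A.
Step 2: frontier [A B 3, A D 10, A C 12, D E 2, B E 4] → take D E (2); add D.
Step 3: frontier [A B 3, A C 12, B D 1, C D 1, B E 4] → take B D (1); add B.
Step 4: frontier [A C 12, B C 4, C D 1] → take C D (1); add C.
Vertex order: E, A, D, B, C. The 5th vertex is C.

C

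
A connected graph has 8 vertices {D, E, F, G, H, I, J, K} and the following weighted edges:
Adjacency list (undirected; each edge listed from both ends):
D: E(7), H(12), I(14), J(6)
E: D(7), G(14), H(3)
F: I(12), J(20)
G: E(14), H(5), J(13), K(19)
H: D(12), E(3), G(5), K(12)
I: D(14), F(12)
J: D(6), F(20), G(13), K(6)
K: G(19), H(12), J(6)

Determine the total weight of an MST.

Sort edges by weight, then run Kruskal:
E-H (3): add — endpoints in different components.
G-H (5): add — endpoints in different components.
D-J (6): add — endpoints in different components.
J-K (6): add — endpoints in different components.
D-E (7): add — endpoints in different components.
D-H (12): skip — D and H already connected.
F-I (12): add — endpoints in different components.
H-K (12): skip — H and K already connected.
G-J (13): skip — G and J already connected.
D-I (14): add — endpoints in different components.
MST edges: E-H, G-H, D-J, J-K, D-E, F-I, D-I; total weight 3+5+6+6+7+12+14 = 53.

53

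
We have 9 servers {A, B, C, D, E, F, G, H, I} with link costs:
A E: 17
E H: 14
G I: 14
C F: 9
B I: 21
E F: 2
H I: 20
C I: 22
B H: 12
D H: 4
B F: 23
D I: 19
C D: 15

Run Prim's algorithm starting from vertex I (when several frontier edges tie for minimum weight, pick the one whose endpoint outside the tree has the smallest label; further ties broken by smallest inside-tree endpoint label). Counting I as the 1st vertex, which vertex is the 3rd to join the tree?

Prim's algorithm from I:
Step 1: frontier [G I 14, D I 19, H I 20, B I 21, C I 22] → take G I (14); add G.
Step 2: frontier [D I 19, H I 20, B I 21, C I 22] → take D I (19); add D.
Step 3: frontier [D H 4, C D 15, H I 20, B I 21, C I 22] → take D H (4); add H.
Step 4: frontier [C D 15, B H 12, E H 14, B I 21, C I 22] → take B H (12); add B.
Step 5: frontier [B F 23, C D 15, E H 14, C I 22] → take E H (14); add E.
Step 6: frontier [B F 23, C D 15, E F 2, A E 17, C I 22] → take E F (2); add F.
Step 7: frontier [C D 15, A E 17, C F 9, C I 22] → take C F (9); add C.
Step 8: frontier [A E 17] → take A E (17); add A.
Vertex order: I, G, D, H, B, E, F, C, A. The 3rd vertex is D.

D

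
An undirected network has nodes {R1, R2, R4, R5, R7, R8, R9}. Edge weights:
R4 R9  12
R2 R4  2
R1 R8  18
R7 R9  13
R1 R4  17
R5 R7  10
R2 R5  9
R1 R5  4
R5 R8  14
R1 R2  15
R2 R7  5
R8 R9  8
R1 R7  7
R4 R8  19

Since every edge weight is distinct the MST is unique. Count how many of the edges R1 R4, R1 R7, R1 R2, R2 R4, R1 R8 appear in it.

2

Kruskal's algorithm — process edges by increasing weight (ties by edge label):
R2 R4 (2): add. Components now {R7} {R5} {R2,R4} {R1} {R9} {R8}
R1 R5 (4): add. Components now {R7} {R1,R5} {R2,R4} {R9} {R8}
R2 R7 (5): add. Components now {R2,R4,R7} {R1,R5} {R9} {R8}
R1 R7 (7): add. Components now {R1,R2,R4,R5,R7} {R9} {R8}
R8 R9 (8): add. Components now {R1,R2,R4,R5,R7} {R8,R9}
R2 R5 (9): skip — R5 and R2 already connected.
R5 R7 (10): skip — R7 and R5 already connected.
R4 R9 (12): add. Components now {R1,R2,R4,R5,R7,R8,R9}
MST edge set: {R2 R4, R1 R5, R2 R7, R1 R7, R8 R9, R4 R9}.
Of the listed edges, {R1 R7, R2 R4} are in the MST → 2.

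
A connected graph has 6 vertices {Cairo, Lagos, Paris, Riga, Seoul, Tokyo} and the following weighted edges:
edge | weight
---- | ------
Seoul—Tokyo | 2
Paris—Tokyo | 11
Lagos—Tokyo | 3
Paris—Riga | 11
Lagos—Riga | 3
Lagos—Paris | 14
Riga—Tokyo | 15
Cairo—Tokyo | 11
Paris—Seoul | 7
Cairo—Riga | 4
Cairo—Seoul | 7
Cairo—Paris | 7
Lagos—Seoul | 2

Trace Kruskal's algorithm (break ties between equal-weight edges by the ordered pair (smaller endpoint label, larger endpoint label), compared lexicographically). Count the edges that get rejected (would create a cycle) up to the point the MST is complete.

1

Sort edges by weight, then run Kruskal:
Lagos—Seoul (2): add — endpoints in different components.
Seoul—Tokyo (2): add — endpoints in different components.
Lagos—Riga (3): add — endpoints in different components.
Lagos—Tokyo (3): skip — Lagos and Tokyo already connected.
Cairo—Riga (4): add — endpoints in different components.
Cairo—Paris (7): add — endpoints in different components.
Edges rejected before the tree was complete: 1.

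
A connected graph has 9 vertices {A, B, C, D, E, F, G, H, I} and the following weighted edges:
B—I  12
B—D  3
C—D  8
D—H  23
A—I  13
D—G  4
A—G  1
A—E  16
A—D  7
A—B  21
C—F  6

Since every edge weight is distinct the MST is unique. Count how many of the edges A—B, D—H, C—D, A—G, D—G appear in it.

4

Kruskal's algorithm — process edges by increasing weight (ties by edge label):
A—G (1): add — endpoints in different components.
B—D (3): add — endpoints in different components.
D—G (4): add — endpoints in different components.
C—F (6): add — endpoints in different components.
A—D (7): skip — A and D already connected.
C—D (8): add — endpoints in different components.
B—I (12): add — endpoints in different components.
A—I (13): skip — A and I already connected.
A—E (16): add — endpoints in different components.
A—B (21): skip — A and B already connected.
D—H (23): add — endpoints in different components.
MST edge set: {A—G, B—D, D—G, C—F, C—D, B—I, A—E, D—H}.
Of the listed edges, {D—H, C—D, A—G, D—G} are in the MST → 4.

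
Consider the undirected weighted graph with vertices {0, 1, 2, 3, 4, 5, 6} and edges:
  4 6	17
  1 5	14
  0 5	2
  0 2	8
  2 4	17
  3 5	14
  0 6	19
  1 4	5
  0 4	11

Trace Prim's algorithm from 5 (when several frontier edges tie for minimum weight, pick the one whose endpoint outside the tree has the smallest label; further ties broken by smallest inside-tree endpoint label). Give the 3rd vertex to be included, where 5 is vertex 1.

2

Prim, starting at 5.
Step 1: frontier [0 5 2, 1 5 14, 3 5 14] → take 0 5 (2); add 0.
Step 2: frontier [0 2 8, 0 4 11, 0 6 19, 1 5 14, 3 5 14] → take 0 2 (8); add 2.
Step 3: frontier [0 4 11, 0 6 19, 2 4 17, 1 5 14, 3 5 14] → take 0 4 (11); add 4.
Step 4: frontier [0 6 19, 1 4 5, 4 6 17, 1 5 14, 3 5 14] → take 1 4 (5); add 1.
Step 5: frontier [0 6 19, 4 6 17, 3 5 14] → take 3 5 (14); add 3.
Step 6: frontier [0 6 19, 4 6 17] → take 4 6 (17); add 6.
Vertex order: 5, 0, 2, 4, 1, 3, 6. The 3rd vertex is 2.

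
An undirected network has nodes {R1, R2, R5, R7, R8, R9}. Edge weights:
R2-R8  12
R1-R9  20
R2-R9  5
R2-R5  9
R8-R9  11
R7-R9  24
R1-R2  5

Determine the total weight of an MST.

54

Kruskal: consider edges lightest-first.
R1-R2 (5): add. Components now {R1,R2} {R8} {R9} {R7} {R5}
R2-R9 (5): add. Components now {R1,R2,R9} {R8} {R7} {R5}
R2-R5 (9): add. Components now {R1,R2,R5,R9} {R8} {R7}
R8-R9 (11): add. Components now {R1,R2,R5,R8,R9} {R7}
R2-R8 (12): skip — R2 and R8 already connected.
R1-R9 (20): skip — R1 and R9 already connected.
R7-R9 (24): add. Components now {R1,R2,R5,R7,R8,R9}
MST edges: R1-R2, R2-R9, R2-R5, R8-R9, R7-R9; total weight 5+5+9+11+24 = 54.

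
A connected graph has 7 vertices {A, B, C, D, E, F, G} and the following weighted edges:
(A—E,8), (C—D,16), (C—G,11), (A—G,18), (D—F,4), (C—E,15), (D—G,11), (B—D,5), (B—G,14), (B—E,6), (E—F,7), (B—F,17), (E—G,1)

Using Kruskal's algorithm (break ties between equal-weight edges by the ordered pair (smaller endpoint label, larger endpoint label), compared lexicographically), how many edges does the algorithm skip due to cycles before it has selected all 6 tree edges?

Sort edges by weight, then run Kruskal:
E—G (1): add. Components now {A} {B} {C} {D} {E,G} {F}
D—F (4): add. Components now {A} {B} {C} {D,F} {E,G}
B—D (5): add. Components now {A} {B,D,F} {C} {E,G}
B—E (6): add. Components now {A} {B,D,E,F,G} {C}
E—F (7): skip — E and F already connected.
A—E (8): add. Components now {A,B,D,E,F,G} {C}
C—G (11): add. Components now {A,B,C,D,E,F,G}
Edges rejected before the tree was complete: 1.

1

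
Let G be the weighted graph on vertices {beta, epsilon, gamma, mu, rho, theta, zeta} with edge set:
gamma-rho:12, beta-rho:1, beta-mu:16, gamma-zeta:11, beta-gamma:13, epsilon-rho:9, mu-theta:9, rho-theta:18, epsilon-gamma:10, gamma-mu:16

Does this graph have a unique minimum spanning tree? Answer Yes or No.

No

Kruskal's algorithm — process edges by increasing weight (ties by edge label):
beta-rho (1): add — endpoints in different components.
epsilon-rho (9): add — endpoints in different components.
mu-theta (9): add — endpoints in different components.
epsilon-gamma (10): add — endpoints in different components.
gamma-zeta (11): add — endpoints in different components.
gamma-rho (12): skip — rho and gamma already connected.
beta-gamma (13): skip — beta and gamma already connected.
beta-mu (16): add — endpoints in different components.
Non-tree edge gamma-mu has weight 16, equal to the heaviest edge on its tree cycle — swapping gives another MST of the same weight. Not unique.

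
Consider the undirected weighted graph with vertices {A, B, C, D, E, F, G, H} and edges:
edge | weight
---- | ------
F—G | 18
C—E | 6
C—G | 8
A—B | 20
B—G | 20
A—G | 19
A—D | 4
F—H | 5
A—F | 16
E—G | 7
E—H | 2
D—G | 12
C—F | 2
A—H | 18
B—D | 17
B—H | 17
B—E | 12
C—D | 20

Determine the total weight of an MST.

Prim, starting at F.
Step 1: cheapest edge leaving the tree is C—F (2); add C.
Step 2: cheapest edge leaving the tree is F—H (5); add H.
Step 3: cheapest edge leaving the tree is E—H (2); add E.
Step 4: cheapest edge leaving the tree is E—G (7); add G.
Step 5: cheapest edge leaving the tree is B—E (12); add B.
Step 6: cheapest edge leaving the tree is D—G (12); add D.
Step 7: cheapest edge leaving the tree is A—D (4); add A.
MST edges: C—F, F—H, E—H, E—G, B—E, D—G, A—D; total weight 2+5+2+7+12+12+4 = 44.

44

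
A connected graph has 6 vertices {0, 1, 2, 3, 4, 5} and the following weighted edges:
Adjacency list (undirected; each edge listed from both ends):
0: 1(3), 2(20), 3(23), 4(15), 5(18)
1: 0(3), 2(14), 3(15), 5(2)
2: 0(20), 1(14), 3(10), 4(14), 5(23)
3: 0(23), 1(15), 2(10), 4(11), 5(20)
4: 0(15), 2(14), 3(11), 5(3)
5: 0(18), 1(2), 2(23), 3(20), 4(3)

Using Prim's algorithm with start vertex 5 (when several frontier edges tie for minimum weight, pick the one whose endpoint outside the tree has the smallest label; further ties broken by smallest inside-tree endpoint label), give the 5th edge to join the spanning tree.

2-3

Prim, starting at 5.
Step 1: cheapest edge leaving the tree is 1 5 (2); add 1.
Step 2: cheapest edge leaving the tree is 0 1 (3); add 0.
Step 3: cheapest edge leaving the tree is 4 5 (3); add 4.
Step 4: cheapest edge leaving the tree is 3 4 (11); add 3.
Step 5: cheapest edge leaving the tree is 2 3 (10); add 2.
The 5th edge added is 2 3.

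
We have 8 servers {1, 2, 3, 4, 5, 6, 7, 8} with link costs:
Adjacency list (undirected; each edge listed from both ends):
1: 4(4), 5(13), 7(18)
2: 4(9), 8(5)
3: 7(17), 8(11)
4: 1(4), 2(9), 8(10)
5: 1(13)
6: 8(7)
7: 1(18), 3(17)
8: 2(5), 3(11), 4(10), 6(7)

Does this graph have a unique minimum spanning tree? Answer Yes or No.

Sort edges by weight, then run Kruskal:
1 4 (4): add — endpoints in different components.
2 8 (5): add — endpoints in different components.
6 8 (7): add — endpoints in different components.
2 4 (9): add — endpoints in different components.
4 8 (10): skip — 4 and 8 already connected.
3 8 (11): add — endpoints in different components.
1 5 (13): add — endpoints in different components.
3 7 (17): add — endpoints in different components.
Every non-tree edge has weight strictly greater than the heaviest edge on the tree path between its endpoints, so the MST is unique.

Yes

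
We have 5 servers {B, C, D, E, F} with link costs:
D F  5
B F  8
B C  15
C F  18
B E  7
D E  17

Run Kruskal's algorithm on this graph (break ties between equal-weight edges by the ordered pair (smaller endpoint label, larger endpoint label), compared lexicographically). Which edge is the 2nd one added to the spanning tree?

Kruskal: consider edges lightest-first.
D F (5): add. Components now {B} {C} {D,F} {E}
B E (7): add. Components now {B,E} {C} {D,F}
B F (8): add. Components now {B,D,E,F} {C}
B C (15): add. Components now {B,C,D,E,F}
The 2nd edge added is B E.

B-E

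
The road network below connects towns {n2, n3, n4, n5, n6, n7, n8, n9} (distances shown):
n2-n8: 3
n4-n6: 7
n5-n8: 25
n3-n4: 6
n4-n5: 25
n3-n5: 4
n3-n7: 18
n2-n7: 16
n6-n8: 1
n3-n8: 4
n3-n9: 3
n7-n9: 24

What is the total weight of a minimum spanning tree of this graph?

37

Grow the tree from n9 using Prim:
Step 1: frontier [n3-n9 3, n7-n9 24] → take n3-n9 (3); add n3.
Step 2: frontier [n3-n5 4, n3-n8 4, n3-n4 6, n3-n7 18, n7-n9 24] → take n3-n5 (4); add n5.
Step 3: frontier [n3-n8 4, n3-n4 6, n3-n7 18, n4-n5 25, n5-n8 25, n7-n9 24] → take n3-n8 (4); add n8.
Step 4: frontier [n3-n4 6, n3-n7 18, n4-n5 25, n6-n8 1, n2-n8 3, n7-n9 24] → take n6-n8 (1); add n6.
Step 5: frontier [n3-n4 6, n3-n7 18, n4-n5 25, n4-n6 7, n2-n8 3, n7-n9 24] → take n2-n8 (3); add n2.
Step 6: frontier [n2-n7 16, n3-n4 6, n3-n7 18, n4-n5 25, n4-n6 7, n7-n9 24] → take n3-n4 (6); add n4.
Step 7: frontier [n2-n7 16, n3-n7 18, n7-n9 24] → take n2-n7 (16); add n7.
MST edges: n3-n9, n3-n5, n3-n8, n6-n8, n2-n8, n3-n4, n2-n7; total weight 3+4+4+1+3+6+16 = 37.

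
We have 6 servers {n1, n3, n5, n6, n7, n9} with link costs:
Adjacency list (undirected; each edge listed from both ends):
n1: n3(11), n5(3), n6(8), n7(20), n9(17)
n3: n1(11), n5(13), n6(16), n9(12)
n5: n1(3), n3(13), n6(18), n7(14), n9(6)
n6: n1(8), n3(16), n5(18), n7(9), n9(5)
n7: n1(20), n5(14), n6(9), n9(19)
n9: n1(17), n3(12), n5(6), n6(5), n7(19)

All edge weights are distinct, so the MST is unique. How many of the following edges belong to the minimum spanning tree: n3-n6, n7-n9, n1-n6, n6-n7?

Sort edges by weight, then run Kruskal:
n1-n5 (3): add — endpoints in different components.
n6-n9 (5): add — endpoints in different components.
n5-n9 (6): add — endpoints in different components.
n1-n6 (8): skip — n1 and n6 already connected.
n6-n7 (9): add — endpoints in different components.
n1-n3 (11): add — endpoints in different components.
MST edge set: {n1-n5, n6-n9, n5-n9, n6-n7, n1-n3}.
Of the listed edges, {n6-n7} are in the MST → 1.

1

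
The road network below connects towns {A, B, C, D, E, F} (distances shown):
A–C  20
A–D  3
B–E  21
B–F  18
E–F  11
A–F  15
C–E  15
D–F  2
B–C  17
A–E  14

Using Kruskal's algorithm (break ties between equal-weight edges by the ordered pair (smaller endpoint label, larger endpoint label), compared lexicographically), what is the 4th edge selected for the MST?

Kruskal's algorithm — process edges by increasing weight (ties by edge label):
D–F (2): add. Components now {A} {B} {C} {D,F} {E}
A–D (3): add. Components now {A,D,F} {B} {C} {E}
E–F (11): add. Components now {A,D,E,F} {B} {C}
A–E (14): skip — A and E already connected.
A–F (15): skip — A and F already connected.
C–E (15): add. Components now {A,C,D,E,F} {B}
B–C (17): add. Components now {A,B,C,D,E,F}
The 4th edge added is C–E.

C-E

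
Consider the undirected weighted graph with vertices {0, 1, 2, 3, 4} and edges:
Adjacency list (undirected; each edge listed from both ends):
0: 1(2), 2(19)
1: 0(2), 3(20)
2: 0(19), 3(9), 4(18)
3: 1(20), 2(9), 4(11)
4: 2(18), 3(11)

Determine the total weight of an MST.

41

Grow the tree from 2 using Prim:
Step 1: cheapest edge leaving the tree is 2–3 (9); add 3.
Step 2: cheapest edge leaving the tree is 3–4 (11); add 4.
Step 3: cheapest edge leaving the tree is 0–2 (19); add 0.
Step 4: cheapest edge leaving the tree is 0–1 (2); add 1.
MST edges: 2–3, 3–4, 0–2, 0–1; total weight 9+11+19+2 = 41.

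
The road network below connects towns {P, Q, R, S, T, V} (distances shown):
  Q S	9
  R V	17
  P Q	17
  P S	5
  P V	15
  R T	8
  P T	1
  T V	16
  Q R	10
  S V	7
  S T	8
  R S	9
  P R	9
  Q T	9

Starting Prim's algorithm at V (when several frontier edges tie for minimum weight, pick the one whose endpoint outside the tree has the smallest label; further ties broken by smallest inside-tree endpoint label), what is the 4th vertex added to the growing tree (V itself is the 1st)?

T

Prim, starting at V.
Step 1: cheapest edge leaving the tree is S V (7); add S.
Step 2: cheapest edge leaving the tree is P S (5); add P.
Step 3: cheapest edge leaving the tree is P T (1); add T.
Step 4: cheapest edge leaving the tree is R T (8); add R.
Step 5: cheapest edge leaving the tree is Q S (9); add Q.
Vertex order: V, S, P, T, R, Q. The 4th vertex is T.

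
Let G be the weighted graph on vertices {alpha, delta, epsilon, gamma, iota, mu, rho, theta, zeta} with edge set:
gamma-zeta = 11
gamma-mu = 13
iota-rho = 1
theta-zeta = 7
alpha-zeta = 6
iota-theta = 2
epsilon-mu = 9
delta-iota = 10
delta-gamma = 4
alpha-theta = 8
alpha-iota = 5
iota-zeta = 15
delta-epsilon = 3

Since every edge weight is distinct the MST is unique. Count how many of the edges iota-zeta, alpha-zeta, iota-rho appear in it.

Sort edges by weight, then run Kruskal:
iota-rho (1): add — endpoints in different components.
iota-theta (2): add — endpoints in different components.
delta-epsilon (3): add — endpoints in different components.
delta-gamma (4): add — endpoints in different components.
alpha-iota (5): add — endpoints in different components.
alpha-zeta (6): add — endpoints in different components.
theta-zeta (7): skip — theta and zeta already connected.
alpha-theta (8): skip — alpha and theta already connected.
epsilon-mu (9): add — endpoints in different components.
delta-iota (10): add — endpoints in different components.
MST edge set: {iota-rho, iota-theta, delta-epsilon, delta-gamma, alpha-iota, alpha-zeta, epsilon-mu, delta-iota}.
Of the listed edges, {alpha-zeta, iota-rho} are in the MST → 2.

2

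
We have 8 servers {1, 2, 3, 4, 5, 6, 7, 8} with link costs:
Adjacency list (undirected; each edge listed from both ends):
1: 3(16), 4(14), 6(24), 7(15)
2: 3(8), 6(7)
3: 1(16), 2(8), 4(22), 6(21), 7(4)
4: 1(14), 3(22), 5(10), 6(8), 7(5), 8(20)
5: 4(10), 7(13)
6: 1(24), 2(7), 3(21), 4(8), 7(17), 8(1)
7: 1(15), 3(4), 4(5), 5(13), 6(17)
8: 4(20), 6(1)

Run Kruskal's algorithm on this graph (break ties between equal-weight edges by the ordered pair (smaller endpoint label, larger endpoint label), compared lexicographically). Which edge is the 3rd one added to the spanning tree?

Kruskal: consider edges lightest-first.
6-8 (1): add — endpoints in different components.
3-7 (4): add — endpoints in different components.
4-7 (5): add — endpoints in different components.
2-6 (7): add — endpoints in different components.
2-3 (8): add — endpoints in different components.
4-6 (8): skip — 4 and 6 already connected.
4-5 (10): add — endpoints in different components.
5-7 (13): skip — 5 and 7 already connected.
1-4 (14): add — endpoints in different components.
The 3rd edge added is 4-7.

4-7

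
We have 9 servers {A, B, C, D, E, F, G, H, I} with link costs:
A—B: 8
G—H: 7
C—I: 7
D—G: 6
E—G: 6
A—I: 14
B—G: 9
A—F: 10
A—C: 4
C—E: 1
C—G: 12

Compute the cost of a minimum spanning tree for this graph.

49

Kruskal: consider edges lightest-first.
C—E (1): add — endpoints in different components.
A—C (4): add — endpoints in different components.
D—G (6): add — endpoints in different components.
E—G (6): add — endpoints in different components.
C—I (7): add — endpoints in different components.
G—H (7): add — endpoints in different components.
A—B (8): add — endpoints in different components.
B—G (9): skip — B and G already connected.
A—F (10): add — endpoints in different components.
MST edges: C—E, A—C, D—G, E—G, C—I, G—H, A—B, A—F; total weight 1+4+6+6+7+7+8+10 = 49.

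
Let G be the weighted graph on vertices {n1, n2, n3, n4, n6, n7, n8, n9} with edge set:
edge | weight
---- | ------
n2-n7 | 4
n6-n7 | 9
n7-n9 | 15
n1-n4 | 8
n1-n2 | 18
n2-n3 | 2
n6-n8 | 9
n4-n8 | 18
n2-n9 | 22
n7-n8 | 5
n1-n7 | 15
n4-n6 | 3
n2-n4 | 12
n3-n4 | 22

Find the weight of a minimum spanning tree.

Kruskal: consider edges lightest-first.
n2-n3 (2): add — endpoints in different components.
n4-n6 (3): add — endpoints in different components.
n2-n7 (4): add — endpoints in different components.
n7-n8 (5): add — endpoints in different components.
n1-n4 (8): add — endpoints in different components.
n6-n7 (9): add — endpoints in different components.
n6-n8 (9): skip — n6 and n8 already connected.
n2-n4 (12): skip — n4 and n2 already connected.
n1-n7 (15): skip — n7 and n1 already connected.
n7-n9 (15): add — endpoints in different components.
MST edges: n2-n3, n4-n6, n2-n7, n7-n8, n1-n4, n6-n7, n7-n9; total weight 2+3+4+5+8+9+15 = 46.

46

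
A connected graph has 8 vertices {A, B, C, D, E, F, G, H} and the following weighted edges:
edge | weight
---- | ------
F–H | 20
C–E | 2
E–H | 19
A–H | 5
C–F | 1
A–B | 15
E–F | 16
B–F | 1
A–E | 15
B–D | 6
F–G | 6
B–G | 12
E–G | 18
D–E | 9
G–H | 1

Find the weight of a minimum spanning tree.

Grow the tree from G using Prim:
Step 1: cheapest edge leaving the tree is G–H (1); add H.
Step 2: cheapest edge leaving the tree is A–H (5); add A.
Step 3: cheapest edge leaving the tree is F–G (6); add F.
Step 4: cheapest edge leaving the tree is B–F (1); add B.
Step 5: cheapest edge leaving the tree is C–F (1); add C.
Step 6: cheapest edge leaving the tree is C–E (2); add E.
Step 7: cheapest edge leaving the tree is B–D (6); add D.
MST edges: G–H, A–H, F–G, B–F, C–F, C–E, B–D; total weight 1+5+6+1+1+2+6 = 22.

22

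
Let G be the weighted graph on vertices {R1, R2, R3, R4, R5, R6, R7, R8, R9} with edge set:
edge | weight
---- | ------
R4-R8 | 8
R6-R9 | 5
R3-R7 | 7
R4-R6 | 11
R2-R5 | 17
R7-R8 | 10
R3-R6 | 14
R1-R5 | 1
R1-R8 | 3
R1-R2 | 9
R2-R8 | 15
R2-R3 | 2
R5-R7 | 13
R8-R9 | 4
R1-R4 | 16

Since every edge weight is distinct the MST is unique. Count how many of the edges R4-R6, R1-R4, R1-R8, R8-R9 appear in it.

2

Sort edges by weight, then run Kruskal:
R1-R5 (1): add — endpoints in different components.
R2-R3 (2): add — endpoints in different components.
R1-R8 (3): add — endpoints in different components.
R8-R9 (4): add — endpoints in different components.
R6-R9 (5): add — endpoints in different components.
R3-R7 (7): add — endpoints in different components.
R4-R8 (8): add — endpoints in different components.
R1-R2 (9): add — endpoints in different components.
MST edge set: {R1-R5, R2-R3, R1-R8, R8-R9, R6-R9, R3-R7, R4-R8, R1-R2}.
Of the listed edges, {R1-R8, R8-R9} are in the MST → 2.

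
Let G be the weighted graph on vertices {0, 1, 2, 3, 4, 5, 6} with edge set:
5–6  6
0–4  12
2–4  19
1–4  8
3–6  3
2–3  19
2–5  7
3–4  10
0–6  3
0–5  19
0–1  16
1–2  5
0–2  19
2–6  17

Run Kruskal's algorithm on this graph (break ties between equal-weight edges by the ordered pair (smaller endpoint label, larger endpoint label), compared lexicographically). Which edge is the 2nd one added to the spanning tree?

Sort edges by weight, then run Kruskal:
0–6 (3): add. Components now {0,6} {1} {2} {3} {4} {5}
3–6 (3): add. Components now {0,3,6} {1} {2} {4} {5}
1–2 (5): add. Components now {0,3,6} {1,2} {4} {5}
5–6 (6): add. Components now {0,3,5,6} {1,2} {4}
2–5 (7): add. Components now {0,1,2,3,5,6} {4}
1–4 (8): add. Components now {0,1,2,3,4,5,6}
The 2nd edge added is 3–6.

3-6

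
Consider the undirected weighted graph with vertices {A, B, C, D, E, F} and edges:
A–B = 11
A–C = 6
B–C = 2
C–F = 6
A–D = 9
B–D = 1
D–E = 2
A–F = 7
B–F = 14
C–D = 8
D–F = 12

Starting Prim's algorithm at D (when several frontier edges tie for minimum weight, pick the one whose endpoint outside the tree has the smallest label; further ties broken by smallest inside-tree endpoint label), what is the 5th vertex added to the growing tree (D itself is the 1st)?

A

Grow the tree from D using Prim:
Step 1: frontier [B–D 1, D–E 2, C–D 8, A–D 9, D–F 12] → take B–D (1); add B.
Step 2: frontier [B–C 2, A–B 11, B–F 14, D–E 2, C–D 8, A–D 9, D–F 12] → take B–C (2); add C.
Step 3: frontier [A–B 11, B–F 14, A–C 6, C–F 6, D–E 2, A–D 9, D–F 12] → take D–E (2); add E.
Step 4: frontier [A–B 11, B–F 14, A–C 6, C–F 6, A–D 9, D–F 12] → take A–C (6); add A.
Step 5: frontier [A–F 7, B–F 14, C–F 6, D–F 12] → take C–F (6); add F.
Vertex order: D, B, C, E, A, F. The 5th vertex is A.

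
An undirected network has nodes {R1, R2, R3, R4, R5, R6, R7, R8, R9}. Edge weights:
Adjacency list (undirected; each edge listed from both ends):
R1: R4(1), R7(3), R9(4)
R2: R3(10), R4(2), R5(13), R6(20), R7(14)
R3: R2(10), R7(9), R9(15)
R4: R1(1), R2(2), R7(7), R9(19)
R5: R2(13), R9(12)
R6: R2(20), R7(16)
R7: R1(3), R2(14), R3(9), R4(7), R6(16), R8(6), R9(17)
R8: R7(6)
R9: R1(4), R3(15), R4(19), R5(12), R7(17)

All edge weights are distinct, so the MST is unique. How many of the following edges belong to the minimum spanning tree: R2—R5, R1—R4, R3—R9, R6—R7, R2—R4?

3

Sort edges by weight, then run Kruskal:
R1—R4 (1): add — endpoints in different components.
R2—R4 (2): add — endpoints in different components.
R1—R7 (3): add — endpoints in different components.
R1—R9 (4): add — endpoints in different components.
R7—R8 (6): add — endpoints in different components.
R4—R7 (7): skip — R4 and R7 already connected.
R3—R7 (9): add — endpoints in different components.
R2—R3 (10): skip — R2 and R3 already connected.
R5—R9 (12): add — endpoints in different components.
R2—R5 (13): skip — R5 and R2 already connected.
R2—R7 (14): skip — R2 and R7 already connected.
R3—R9 (15): skip — R3 and R9 already connected.
R6—R7 (16): add — endpoints in different components.
MST edge set: {R1—R4, R2—R4, R1—R7, R1—R9, R7—R8, R3—R7, R5—R9, R6—R7}.
Of the listed edges, {R1—R4, R6—R7, R2—R4} are in the MST → 3.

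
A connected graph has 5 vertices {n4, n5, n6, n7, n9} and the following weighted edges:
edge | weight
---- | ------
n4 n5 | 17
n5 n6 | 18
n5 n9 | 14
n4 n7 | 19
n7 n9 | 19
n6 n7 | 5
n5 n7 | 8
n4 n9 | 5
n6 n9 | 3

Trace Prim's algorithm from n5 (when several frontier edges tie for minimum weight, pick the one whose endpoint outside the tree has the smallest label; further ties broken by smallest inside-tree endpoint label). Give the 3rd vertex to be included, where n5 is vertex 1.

Grow the tree from n5 using Prim:
Step 1: frontier [n5 n7 8, n5 n9 14, n4 n5 17, n5 n6 18] → take n5 n7 (8); add n7.
Step 2: frontier [n5 n9 14, n4 n5 17, n5 n6 18, n6 n7 5, n4 n7 19, n7 n9 19] → take n6 n7 (5); add n6.
Step 3: frontier [n5 n9 14, n4 n5 17, n6 n9 3, n4 n7 19, n7 n9 19] → take n6 n9 (3); add n9.
Step 4: frontier [n4 n5 17, n4 n7 19, n4 n9 5] → take n4 n9 (5); add n4.
Vertex order: n5, n7, n6, n9, n4. The 3rd vertex is n6.

n6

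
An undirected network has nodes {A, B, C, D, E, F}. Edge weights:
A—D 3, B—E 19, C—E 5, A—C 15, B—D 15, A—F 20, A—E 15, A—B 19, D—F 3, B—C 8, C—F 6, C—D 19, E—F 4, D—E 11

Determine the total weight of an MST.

23

Kruskal: consider edges lightest-first.
A—D (3): add. Components now {A,D} {B} {C} {E} {F}
D—F (3): add. Components now {A,D,F} {B} {C} {E}
E—F (4): add. Components now {A,D,E,F} {B} {C}
C—E (5): add. Components now {A,C,D,E,F} {B}
C—F (6): skip — C and F already connected.
B—C (8): add. Components now {A,B,C,D,E,F}
MST edges: A—D, D—F, E—F, C—E, B—C; total weight 3+3+4+5+8 = 23.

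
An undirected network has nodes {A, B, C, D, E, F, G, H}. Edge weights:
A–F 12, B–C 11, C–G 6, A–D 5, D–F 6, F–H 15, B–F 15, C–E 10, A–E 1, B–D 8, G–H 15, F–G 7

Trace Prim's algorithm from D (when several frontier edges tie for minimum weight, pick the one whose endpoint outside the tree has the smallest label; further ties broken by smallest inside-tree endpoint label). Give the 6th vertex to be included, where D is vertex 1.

C

Prim's algorithm from D:
Step 1: frontier [A–D 5, D–F 6, B–D 8] → take A–D (5); add A.
Step 2: frontier [A–E 1, A–F 12, D–F 6, B–D 8] → take A–E (1); add E.
Step 3: frontier [A–F 12, D–F 6, B–D 8, C–E 10] → take D–F (6); add F.
Step 4: frontier [B–D 8, C–E 10, F–G 7, B–F 15, F–H 15] → take F–G (7); add G.
Step 5: frontier [B–D 8, C–E 10, B–F 15, F–H 15, C–G 6, G–H 15] → take C–G (6); add C.
Step 6: frontier [B–C 11, B–D 8, B–F 15, F–H 15, G–H 15] → take B–D (8); add B.
Step 7: frontier [F–H 15, G–H 15] → take F–H (15); add H.
Vertex order: D, A, E, F, G, C, B, H. The 6th vertex is C.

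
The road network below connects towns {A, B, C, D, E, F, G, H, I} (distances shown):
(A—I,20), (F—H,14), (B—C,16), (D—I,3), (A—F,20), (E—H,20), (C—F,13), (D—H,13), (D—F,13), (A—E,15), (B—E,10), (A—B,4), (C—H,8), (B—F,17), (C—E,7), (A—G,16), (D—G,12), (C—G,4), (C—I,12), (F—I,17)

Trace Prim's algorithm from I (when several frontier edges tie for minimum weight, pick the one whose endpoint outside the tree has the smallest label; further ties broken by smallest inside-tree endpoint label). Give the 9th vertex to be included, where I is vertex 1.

Prim's algorithm from I:
Step 1: cheapest edge leaving the tree is D—I (3); add D.
Step 2: cheapest edge leaving the tree is C—I (12); add C.
Step 3: cheapest edge leaving the tree is C—G (4); add G.
Step 4: cheapest edge leaving the tree is C—E (7); add E.
Step 5: cheapest edge leaving the tree is C—H (8); add H.
Step 6: cheapest edge leaving the tree is B—E (10); add B.
Step 7: cheapest edge leaving the tree is A—B (4); add A.
Step 8: cheapest edge leaving the tree is C—F (13); add F.
Vertex order: I, D, C, G, E, H, B, A, F. The 9th vertex is F.

F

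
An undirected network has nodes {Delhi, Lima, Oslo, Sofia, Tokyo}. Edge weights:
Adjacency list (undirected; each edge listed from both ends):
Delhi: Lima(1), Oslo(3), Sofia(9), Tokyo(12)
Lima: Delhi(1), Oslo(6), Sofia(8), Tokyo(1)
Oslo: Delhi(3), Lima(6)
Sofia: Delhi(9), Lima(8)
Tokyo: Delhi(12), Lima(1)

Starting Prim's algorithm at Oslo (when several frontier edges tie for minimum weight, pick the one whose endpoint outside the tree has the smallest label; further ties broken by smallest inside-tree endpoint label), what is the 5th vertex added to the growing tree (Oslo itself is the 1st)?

Grow the tree from Oslo using Prim:
Step 1: frontier [Delhi—Oslo 3, Lima—Oslo 6] → take Delhi—Oslo (3); add Delhi.
Step 2: frontier [Delhi—Lima 1, Delhi—Sofia 9, Delhi—Tokyo 12, Lima—Oslo 6] → take Delhi—Lima (1); add Lima.
Step 3: frontier [Delhi—Sofia 9, Delhi—Tokyo 12, Lima—Tokyo 1, Lima—Sofia 8] → take Lima—Tokyo (1); add Tokyo.
Step 4: frontier [Delhi—Sofia 9, Lima—Sofia 8] → take Lima—Sofia (8); add Sofia.
Vertex order: Oslo, Delhi, Lima, Tokyo, Sofia. The 5th vertex is Sofia.

Sofia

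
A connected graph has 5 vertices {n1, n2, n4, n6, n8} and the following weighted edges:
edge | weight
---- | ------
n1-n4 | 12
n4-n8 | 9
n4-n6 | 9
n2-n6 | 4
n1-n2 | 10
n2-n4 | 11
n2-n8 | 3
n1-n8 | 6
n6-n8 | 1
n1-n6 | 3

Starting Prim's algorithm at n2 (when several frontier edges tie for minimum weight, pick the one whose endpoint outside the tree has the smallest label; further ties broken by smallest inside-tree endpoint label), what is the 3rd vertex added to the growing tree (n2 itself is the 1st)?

n6

Prim's algorithm from n2:
Step 1: cheapest edge leaving the tree is n2-n8 (3); add n8.
Step 2: cheapest edge leaving the tree is n6-n8 (1); add n6.
Step 3: cheapest edge leaving the tree is n1-n6 (3); add n1.
Step 4: cheapest edge leaving the tree is n4-n6 (9); add n4.
Vertex order: n2, n8, n6, n1, n4. The 3rd vertex is n6.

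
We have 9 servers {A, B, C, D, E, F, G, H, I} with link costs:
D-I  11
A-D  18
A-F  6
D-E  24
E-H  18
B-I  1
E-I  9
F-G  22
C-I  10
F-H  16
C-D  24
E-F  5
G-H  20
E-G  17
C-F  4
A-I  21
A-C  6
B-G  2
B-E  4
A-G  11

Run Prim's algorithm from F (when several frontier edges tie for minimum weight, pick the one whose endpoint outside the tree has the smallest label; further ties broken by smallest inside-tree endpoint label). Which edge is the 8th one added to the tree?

F-H

Prim, starting at F.
Step 1: cheapest edge leaving the tree is C-F (4); add C.
Step 2: cheapest edge leaving the tree is E-F (5); add E.
Step 3: cheapest edge leaving the tree is B-E (4); add B.
Step 4: cheapest edge leaving the tree is B-I (1); add I.
Step 5: cheapest edge leaving the tree is B-G (2); add G.
Step 6: cheapest edge leaving the tree is A-C (6); add A.
Step 7: cheapest edge leaving the tree is D-I (11); add D.
Step 8: cheapest edge leaving the tree is F-H (16); add H.
The 8th edge added is F-H.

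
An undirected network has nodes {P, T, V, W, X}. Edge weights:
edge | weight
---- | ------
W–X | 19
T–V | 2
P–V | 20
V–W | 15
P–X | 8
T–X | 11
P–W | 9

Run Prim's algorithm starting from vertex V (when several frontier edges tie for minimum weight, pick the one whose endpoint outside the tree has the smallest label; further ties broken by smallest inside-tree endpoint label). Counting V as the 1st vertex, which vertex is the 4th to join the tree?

Prim's algorithm from V:
Step 1: frontier [T–V 2, V–W 15, P–V 20] → take T–V (2); add T.
Step 2: frontier [T–X 11, V–W 15, P–V 20] → take T–X (11); add X.
Step 3: frontier [V–W 15, P–V 20, P–X 8, W–X 19] → take P–X (8); add P.
Step 4: frontier [P–W 9, V–W 15, W–X 19] → take P–W (9); add W.
Vertex order: V, T, X, P, W. The 4th vertex is P.

P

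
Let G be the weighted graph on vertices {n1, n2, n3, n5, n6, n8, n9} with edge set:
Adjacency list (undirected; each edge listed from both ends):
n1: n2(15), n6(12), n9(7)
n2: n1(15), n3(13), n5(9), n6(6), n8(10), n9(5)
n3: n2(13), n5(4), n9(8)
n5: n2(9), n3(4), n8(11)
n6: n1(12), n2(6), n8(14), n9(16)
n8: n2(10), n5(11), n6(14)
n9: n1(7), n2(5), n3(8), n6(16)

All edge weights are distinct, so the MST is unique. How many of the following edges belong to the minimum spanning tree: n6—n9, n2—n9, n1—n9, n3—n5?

3

Sort edges by weight, then run Kruskal:
n3—n5 (4): add — endpoints in different components.
n2—n9 (5): add — endpoints in different components.
n2—n6 (6): add — endpoints in different components.
n1—n9 (7): add — endpoints in different components.
n3—n9 (8): add — endpoints in different components.
n2—n5 (9): skip — n2 and n5 already connected.
n2—n8 (10): add — endpoints in different components.
MST edge set: {n3—n5, n2—n9, n2—n6, n1—n9, n3—n9, n2—n8}.
Of the listed edges, {n2—n9, n1—n9, n3—n5} are in the MST → 3.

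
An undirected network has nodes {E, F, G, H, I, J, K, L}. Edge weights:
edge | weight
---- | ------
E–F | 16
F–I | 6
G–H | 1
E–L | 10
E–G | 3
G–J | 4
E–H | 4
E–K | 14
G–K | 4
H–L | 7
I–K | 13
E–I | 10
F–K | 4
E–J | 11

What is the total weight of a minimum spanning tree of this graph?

29

Kruskal: consider edges lightest-first.
G–H (1): add — endpoints in different components.
E–G (3): add — endpoints in different components.
E–H (4): skip — E and H already connected.
F–K (4): add — endpoints in different components.
G–J (4): add — endpoints in different components.
G–K (4): add — endpoints in different components.
F–I (6): add — endpoints in different components.
H–L (7): add — endpoints in different components.
MST edges: G–H, E–G, F–K, G–J, G–K, F–I, H–L; total weight 1+3+4+4+4+6+7 = 29.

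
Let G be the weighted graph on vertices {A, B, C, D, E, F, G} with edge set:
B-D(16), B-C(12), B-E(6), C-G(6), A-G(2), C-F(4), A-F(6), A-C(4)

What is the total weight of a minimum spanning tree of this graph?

44

Prim, starting at G.
Step 1: frontier [A-G 2, C-G 6] → take A-G (2); add A.
Step 2: frontier [A-C 4, A-F 6, C-G 6] → take A-C (4); add C.
Step 3: frontier [A-F 6, C-F 4, B-C 12] → take C-F (4); add F.
Step 4: frontier [B-C 12] → take B-C (12); add B.
Step 5: frontier [B-E 6, B-D 16] → take B-E (6); add E.
Step 6: frontier [B-D 16] → take B-D (16); add D.
MST edges: A-G, A-C, C-F, B-C, B-E, B-D; total weight 2+4+4+12+6+16 = 44.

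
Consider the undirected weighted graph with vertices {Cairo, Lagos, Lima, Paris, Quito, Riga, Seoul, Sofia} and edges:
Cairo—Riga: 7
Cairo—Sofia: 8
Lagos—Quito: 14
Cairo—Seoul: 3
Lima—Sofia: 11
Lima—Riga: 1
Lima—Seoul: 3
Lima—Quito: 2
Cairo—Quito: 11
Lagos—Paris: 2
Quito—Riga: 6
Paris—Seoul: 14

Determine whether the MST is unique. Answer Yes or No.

Sort edges by weight, then run Kruskal:
Lima—Riga (1): add — endpoints in different components.
Lagos—Paris (2): add — endpoints in different components.
Lima—Quito (2): add — endpoints in different components.
Cairo—Seoul (3): add — endpoints in different components.
Lima—Seoul (3): add — endpoints in different components.
Quito—Riga (6): skip — Quito and Riga already connected.
Cairo—Riga (7): skip — Cairo and Riga already connected.
Cairo—Sofia (8): add — endpoints in different components.
Cairo—Quito (11): skip — Quito and Cairo already connected.
Lima—Sofia (11): skip — Sofia and Lima already connected.
Lagos—Quito (14): add — endpoints in different components.
Non-tree edge Paris—Seoul has weight 14, equal to the heaviest edge on its tree cycle — swapping gives another MST of the same weight. Not unique.

No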